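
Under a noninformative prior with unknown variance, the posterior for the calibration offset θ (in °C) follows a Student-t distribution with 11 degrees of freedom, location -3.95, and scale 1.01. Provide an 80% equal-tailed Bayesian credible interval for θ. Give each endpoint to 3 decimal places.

The t_11 distribution is symmetric; the 80% interval is -3.95 ± t·1.01 with t_{0.9,11} = 1.363.
Half-width: 1.363 × 1.01 = 1.377.
-3.95 − 1.377 = -5.327; -3.95 + 1.377 = -2.573.

[-5.327, -2.573]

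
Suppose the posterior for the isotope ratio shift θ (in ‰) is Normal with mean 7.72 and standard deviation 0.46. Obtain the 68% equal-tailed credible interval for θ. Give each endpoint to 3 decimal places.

The posterior is symmetric, so the 68% equal-tailed interval is θ = 7.72 ± z·0.46 with z = 0.994.
Half-width: 0.994 × 0.46 = 0.457.
7.72 − 0.457 = 7.263; 7.72 + 0.457 = 8.177.

[7.263, 8.177]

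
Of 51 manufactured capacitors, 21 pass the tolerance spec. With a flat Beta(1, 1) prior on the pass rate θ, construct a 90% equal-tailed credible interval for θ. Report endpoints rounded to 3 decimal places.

Posterior: Beta(1+21, 1+30) = Beta(22, 31).
Equal-tailed 90% interval: the 0.05 and 0.95 quantiles of Beta(22, 31).
Posterior mean ≈ 0.415, SD ≈ 0.067; a Normal approximation gives roughly [0.305, 0.525].
Exact: F⁻¹(0.05) = 0.307; F⁻¹(0.95) = 0.527.

[0.307, 0.527]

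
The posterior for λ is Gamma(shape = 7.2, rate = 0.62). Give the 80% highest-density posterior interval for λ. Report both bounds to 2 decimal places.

[5.65, 16.16]

The posterior is unimodal and skewed, so the HPD interval has equal density at both endpoints and is the shortest 80% interval.
Solving f(5.65) = f(16.16) with F(16.16) − F(5.65) = 0.80 gives [5.65, 16.16].
For comparison, the equal-tailed interval is [6.53, 17.39]; the HPD is narrower and shifted toward the mode.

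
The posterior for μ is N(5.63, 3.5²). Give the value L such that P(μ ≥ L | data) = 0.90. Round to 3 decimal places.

1.145

Need L with P(μ ≥ L) = 0.90: L = 5.63 − z_{0.1}·3.5.
z = 1.282; L = 5.63 − 1.282 × 3.5 = 1.145.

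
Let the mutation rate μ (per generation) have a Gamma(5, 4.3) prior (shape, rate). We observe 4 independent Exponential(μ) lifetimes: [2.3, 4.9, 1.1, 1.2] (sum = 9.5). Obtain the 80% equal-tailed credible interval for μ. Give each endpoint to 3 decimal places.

Posterior: Gamma(5+4, 4.3+9.5) = Gamma(9, 13.8) (shape, rate).
Equal-tailed 80% interval: Gamma(9, 13.8) quantiles at 0.1 and 0.9.
Posterior mean ≈ 0.652, SD ≈ 0.217; a Normal approximation gives roughly [0.374, 0.931].
Exact: lower = 0.394; upper = 0.942.

[0.394, 0.942]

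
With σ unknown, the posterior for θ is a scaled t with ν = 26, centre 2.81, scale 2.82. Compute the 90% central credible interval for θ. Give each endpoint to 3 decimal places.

The t_26 distribution is symmetric; the 90% interval is 2.81 ± t·2.82 with t_{0.95,26} = 1.706.
Half-width: 1.706 × 2.82 = 4.810.
2.81 − 4.810 = -2.000; 2.81 + 4.810 = 7.620.

[-2.000, 7.620]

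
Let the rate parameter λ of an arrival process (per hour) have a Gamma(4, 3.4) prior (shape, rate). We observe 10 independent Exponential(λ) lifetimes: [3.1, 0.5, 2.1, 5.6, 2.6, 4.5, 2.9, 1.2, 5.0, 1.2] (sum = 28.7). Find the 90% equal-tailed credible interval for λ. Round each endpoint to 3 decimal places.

Posterior: Gamma(4+10, 3.4+28.7) = Gamma(14, 32.1) (shape, rate).
Equal-tailed 90% interval: Gamma(14, 32.1) quantiles at 0.05 and 0.95.
Posterior mean ≈ 0.436, SD ≈ 0.117; a Normal approximation gives roughly [0.244, 0.628].
Exact: lower = 0.264; upper = 0.644.

[0.264, 0.644]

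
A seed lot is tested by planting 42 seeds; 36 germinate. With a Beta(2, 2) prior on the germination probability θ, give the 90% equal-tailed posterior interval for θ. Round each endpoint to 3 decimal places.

Posterior: Beta(2+36, 2+6) = Beta(38, 8).
Equal-tailed 90% interval: the 0.05 and 0.95 quantiles of Beta(38, 8).
Posterior mean ≈ 0.826, SD ≈ 0.055; a Normal approximation gives roughly [0.735, 0.917].
Exact: F⁻¹(0.05) = 0.728; F⁻¹(0.95) = 0.908.

[0.728, 0.908]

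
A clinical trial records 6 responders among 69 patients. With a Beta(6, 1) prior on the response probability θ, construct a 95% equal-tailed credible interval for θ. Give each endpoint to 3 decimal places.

[0.086, 0.247]

Posterior: Beta(6+6, 1+63) = Beta(12, 64).
Equal-tailed 95% interval: the 0.025 and 0.975 quantiles of Beta(12, 64).
Posterior mean ≈ 0.158, SD ≈ 0.042; a Normal approximation gives roughly [0.076, 0.239].
Exact: F⁻¹(0.025) = 0.086; F⁻¹(0.975) = 0.247.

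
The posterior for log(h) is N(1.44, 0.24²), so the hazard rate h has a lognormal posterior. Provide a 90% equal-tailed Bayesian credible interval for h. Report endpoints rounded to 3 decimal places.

On the log scale the 90% interval is 1.44 ± 1.645 × 0.24 = [1.0452, 1.8348].
Exponentiate: [e^1.0452, e^1.8348] = [2.844, 6.264].

[2.844, 6.264]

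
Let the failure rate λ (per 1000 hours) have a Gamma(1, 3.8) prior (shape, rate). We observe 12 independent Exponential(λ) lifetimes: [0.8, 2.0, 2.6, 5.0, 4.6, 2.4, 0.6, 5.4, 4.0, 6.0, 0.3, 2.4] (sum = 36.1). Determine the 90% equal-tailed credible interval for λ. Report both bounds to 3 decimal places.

Posterior: Gamma(1+12, 3.8+36.1) = Gamma(13, 39.9) (shape, rate).
Equal-tailed 90% interval: Gamma(13, 39.9) quantiles at 0.05 and 0.95.
Posterior mean ≈ 0.326, SD ≈ 0.090; a Normal approximation gives roughly [0.177, 0.474].
Exact: lower = 0.193; upper = 0.487.

[0.193, 0.487]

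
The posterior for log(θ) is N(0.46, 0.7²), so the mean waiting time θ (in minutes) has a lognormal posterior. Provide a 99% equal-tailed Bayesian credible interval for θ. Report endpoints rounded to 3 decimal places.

On the log scale the 99% interval is 0.46 ± 2.576 × 0.7 = [-1.3431, 2.2631].
Exponentiate: [e^-1.3431, e^2.2631] = [0.261, 9.613].

[0.261, 9.613]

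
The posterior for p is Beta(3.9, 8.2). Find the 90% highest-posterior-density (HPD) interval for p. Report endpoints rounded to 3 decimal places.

The posterior is unimodal and skewed, so the HPD interval has equal density at both endpoints and is the shortest 90% interval.
Solving f(0.109) = f(0.527) with F(0.527) − F(0.109) = 0.90 gives [0.109, 0.527].
For comparison, the equal-tailed interval is [0.128, 0.551]; the HPD is narrower and shifted toward the mode.

[0.109, 0.527]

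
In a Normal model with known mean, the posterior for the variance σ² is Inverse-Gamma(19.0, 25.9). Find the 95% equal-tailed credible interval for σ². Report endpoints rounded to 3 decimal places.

Inverse-Gamma(19.0, 25.9) quantiles: F⁻¹(0.025) and F⁻¹(0.975).
Equivalently, 1/σ² ~ Gamma(19.0, rate = 25.9); invert its 0.975 and 0.025 quantiles.
Posterior mean ≈ 1.439, SD ≈ 0.349; a Normal approximation gives roughly [0.755, 2.123].
Exact: lower = 0.910; upper = 2.264.

[0.910, 2.264]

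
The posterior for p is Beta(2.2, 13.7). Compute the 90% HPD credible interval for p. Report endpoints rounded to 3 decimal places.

The posterior is unimodal and skewed, so the HPD interval has equal density at both endpoints and is the shortest 90% interval.
Solving f(0.012) = f(0.260) with F(0.260) − F(0.012) = 0.90 gives [0.012, 0.260].
For comparison, the equal-tailed interval is [0.030, 0.299]; the HPD is narrower and shifted toward the mode.

[0.012, 0.260]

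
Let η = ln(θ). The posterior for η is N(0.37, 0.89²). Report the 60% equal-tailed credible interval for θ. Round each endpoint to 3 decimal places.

On the log scale the 60% interval is 0.37 ± 0.842 × 0.89 = [-0.3790, 1.1190].
Exponentiate: [e^-0.3790, e^1.1190] = [0.685, 3.062].

[0.685, 3.062]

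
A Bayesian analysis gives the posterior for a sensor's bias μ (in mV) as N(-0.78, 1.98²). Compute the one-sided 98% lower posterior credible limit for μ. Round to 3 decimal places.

-4.846

Need L with P(μ ≥ L) = 0.98: L = -0.78 − z_{0.02}·1.98.
z = 2.054; L = -0.78 − 2.054 × 1.98 = -4.846.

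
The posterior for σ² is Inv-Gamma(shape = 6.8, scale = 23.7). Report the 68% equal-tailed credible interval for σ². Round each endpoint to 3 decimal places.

[2.541, 5.553]

Inverse-Gamma(6.8, 23.7) quantiles: F⁻¹(0.16) and F⁻¹(0.84).
Equivalently, 1/σ² ~ Gamma(6.8, rate = 23.7); invert its 0.84 and 0.16 quantiles.
Posterior mean ≈ 4.086, SD ≈ 1.865; a Normal approximation gives roughly [2.231, 5.941].
Exact: lower = 2.541; upper = 5.553.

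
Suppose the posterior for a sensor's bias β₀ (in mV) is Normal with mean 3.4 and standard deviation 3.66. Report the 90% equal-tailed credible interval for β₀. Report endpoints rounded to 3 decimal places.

The posterior is symmetric, so the 90% equal-tailed interval is β₀ = 3.4 ± z·3.66 with z = 1.645.
Half-width: 1.645 × 3.66 = 6.020.
3.4 − 6.020 = -2.620; 3.4 + 6.020 = 9.420.

[-2.620, 9.420]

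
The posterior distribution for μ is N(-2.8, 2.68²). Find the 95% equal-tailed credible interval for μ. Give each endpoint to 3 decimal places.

The posterior is symmetric, so the 95% equal-tailed interval is μ = -2.8 ± z·2.68 with z = 1.960.
Half-width: 1.960 × 2.68 = 5.253.
-2.8 − 5.253 = -8.053; -2.8 + 5.253 = 2.453.

[-8.053, 2.453]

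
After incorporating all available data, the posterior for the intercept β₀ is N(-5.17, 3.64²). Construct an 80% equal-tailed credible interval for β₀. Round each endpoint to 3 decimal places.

[-9.835, -0.505]

The posterior is symmetric, so the 80% equal-tailed interval is β₀ = -5.17 ± z·3.64 with z = 1.282.
Half-width: 1.282 × 3.64 = 4.665.
-5.17 − 4.665 = -9.835; -5.17 + 4.665 = -0.505.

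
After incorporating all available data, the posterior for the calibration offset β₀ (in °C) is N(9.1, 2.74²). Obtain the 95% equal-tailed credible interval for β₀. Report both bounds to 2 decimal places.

[3.73, 14.47]

The posterior is symmetric, so the 95% equal-tailed interval is β₀ = 9.1 ± z·2.74 with z = 1.960.
Half-width: 1.960 × 2.74 = 5.37.
9.1 − 5.37 = 3.73; 9.1 + 5.37 = 14.47.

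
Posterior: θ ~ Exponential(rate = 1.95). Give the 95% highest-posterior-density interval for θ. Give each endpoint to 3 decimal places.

The exponential density is strictly decreasing on [0, ∞), so the HPD interval is anchored at 0: [0, q] with P(θ ≤ q) = 0.95.
q = −ln(1 − 0.95) / 1.95 = 2.9957 / 1.95 = 1.536.

[0.000, 1.536]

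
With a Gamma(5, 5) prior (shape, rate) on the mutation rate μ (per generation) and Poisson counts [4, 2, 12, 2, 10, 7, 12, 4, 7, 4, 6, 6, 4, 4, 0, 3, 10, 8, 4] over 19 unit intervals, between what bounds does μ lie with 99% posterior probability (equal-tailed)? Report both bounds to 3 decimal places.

Posterior: Gamma(5+109, 5+19) = Gamma(114, 24) (shape, rate).
Equal-tailed 99% interval: Gamma(114, 24) quantiles at 0.005 and 0.995.
Posterior mean ≈ 4.750, SD ≈ 0.445; a Normal approximation gives roughly [3.604, 5.896].
Exact: lower = 3.682; upper = 5.974.

[3.682, 5.974]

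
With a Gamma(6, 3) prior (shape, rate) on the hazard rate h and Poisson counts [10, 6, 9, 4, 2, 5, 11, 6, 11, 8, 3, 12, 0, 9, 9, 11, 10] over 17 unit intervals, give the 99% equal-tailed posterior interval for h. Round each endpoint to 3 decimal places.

Posterior: Gamma(6+126, 3+17) = Gamma(132, 20) (shape, rate).
Equal-tailed 99% interval: Gamma(132, 20) quantiles at 0.005 and 0.995.
Posterior mean ≈ 6.600, SD ≈ 0.574; a Normal approximation gives roughly [5.120, 8.080].
Exact: lower = 5.214; upper = 8.173.

[5.214, 8.173]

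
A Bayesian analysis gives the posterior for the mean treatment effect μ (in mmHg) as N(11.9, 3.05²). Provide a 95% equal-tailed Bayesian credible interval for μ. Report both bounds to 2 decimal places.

The posterior is symmetric, so the 95% equal-tailed interval is μ = 11.9 ± z·3.05 with z = 1.960.
Half-width: 1.960 × 3.05 = 5.98.
11.9 − 5.98 = 5.92; 11.9 + 5.98 = 17.88.

[5.92, 17.88]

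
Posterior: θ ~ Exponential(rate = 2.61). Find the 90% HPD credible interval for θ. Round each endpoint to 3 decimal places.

The exponential density is strictly decreasing on [0, ∞), so the HPD interval is anchored at 0: [0, q] with P(θ ≤ q) = 0.90.
q = −ln(1 − 0.90) / 2.61 = 2.3026 / 2.61 = 0.882.

[0.000, 0.882]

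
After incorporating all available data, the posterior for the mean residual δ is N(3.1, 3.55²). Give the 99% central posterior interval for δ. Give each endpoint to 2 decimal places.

[-6.04, 12.24]

The posterior is symmetric, so the 99% equal-tailed interval is δ = 3.1 ± z·3.55 with z = 2.576.
Half-width: 2.576 × 3.55 = 9.14.
3.1 − 9.14 = -6.04; 3.1 + 9.14 = 12.24.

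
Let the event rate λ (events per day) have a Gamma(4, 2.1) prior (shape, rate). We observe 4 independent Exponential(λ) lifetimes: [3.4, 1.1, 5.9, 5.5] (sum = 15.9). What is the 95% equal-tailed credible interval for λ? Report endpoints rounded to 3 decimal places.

[0.192, 0.801]

Posterior: Gamma(4+4, 2.1+15.9) = Gamma(8, 18.0) (shape, rate).
Equal-tailed 95% interval: Gamma(8, 18.0) quantiles at 0.025 and 0.975.
Posterior mean ≈ 0.444, SD ≈ 0.157; a Normal approximation gives roughly [0.136, 0.752].
Exact: lower = 0.192; upper = 0.801.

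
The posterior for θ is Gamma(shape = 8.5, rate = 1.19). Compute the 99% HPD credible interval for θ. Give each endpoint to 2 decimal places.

The posterior is unimodal and skewed, so the HPD interval has equal density at both endpoints and is the shortest 99% interval.
Solving f(2.04) = f(14.33) with F(14.33) − F(2.04) = 0.99 gives [2.04, 14.33].
For comparison, the equal-tailed interval is [2.39, 15.01]; the HPD is narrower and shifted toward the mode.

[2.04, 14.33]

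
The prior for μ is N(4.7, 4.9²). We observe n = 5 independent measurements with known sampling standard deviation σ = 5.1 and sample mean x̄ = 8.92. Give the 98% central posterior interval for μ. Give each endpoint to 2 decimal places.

[3.36, 12.98]

Posterior precision = 1/4.9² + 5/5.1² = 0.0416 + 0.1922 = 0.2339, so posterior SD = 2.0678.
Posterior mean = (4.7/4.9² + 5·8.92/5.1²) / 0.2339 = 8.1685.
Interval: 8.1685 ± 2.326 × 2.0678 → [3.36, 12.98].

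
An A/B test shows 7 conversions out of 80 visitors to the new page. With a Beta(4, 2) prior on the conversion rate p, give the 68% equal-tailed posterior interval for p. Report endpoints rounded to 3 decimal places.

[0.092, 0.163]

Posterior: Beta(4+7, 2+73) = Beta(11, 75).
Equal-tailed 68% interval: the 0.16 and 0.84 quantiles of Beta(11, 75).
Posterior mean ≈ 0.128, SD ≈ 0.036; a Normal approximation gives roughly [0.092, 0.164].
Exact: F⁻¹(0.16) = 0.092; F⁻¹(0.84) = 0.163.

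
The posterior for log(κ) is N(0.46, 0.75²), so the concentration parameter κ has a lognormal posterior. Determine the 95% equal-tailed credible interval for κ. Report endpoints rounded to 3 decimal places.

[0.364, 6.889]

On the log scale the 95% interval is 0.46 ± 1.960 × 0.75 = [-1.0100, 1.9300].
Exponentiate: [e^-1.0100, e^1.9300] = [0.364, 6.889].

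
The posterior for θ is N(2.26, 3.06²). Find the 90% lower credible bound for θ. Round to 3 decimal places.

Need L with P(θ ≥ L) = 0.90: L = 2.26 − z_{0.1}·3.06.
z = 1.282; L = 2.26 − 1.282 × 3.06 = -1.662.

-1.662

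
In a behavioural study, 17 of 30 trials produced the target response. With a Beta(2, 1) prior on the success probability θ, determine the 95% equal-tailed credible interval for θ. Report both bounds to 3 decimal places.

Posterior: Beta(2+17, 1+13) = Beta(19, 14).
Equal-tailed 95% interval: the 0.025 and 0.975 quantiles of Beta(19, 14).
Posterior mean ≈ 0.576, SD ≈ 0.085; a Normal approximation gives roughly [0.410, 0.742].
Exact: F⁻¹(0.025) = 0.406; F⁻¹(0.975) = 0.736.

[0.406, 0.736]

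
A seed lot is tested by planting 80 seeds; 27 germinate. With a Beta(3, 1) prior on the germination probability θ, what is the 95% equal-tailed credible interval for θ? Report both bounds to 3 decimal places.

Posterior: Beta(3+27, 1+53) = Beta(30, 54).
Equal-tailed 95% interval: the 0.025 and 0.975 quantiles of Beta(30, 54).
Posterior mean ≈ 0.357, SD ≈ 0.052; a Normal approximation gives roughly [0.255, 0.459].
Exact: F⁻¹(0.025) = 0.259; F⁻¹(0.975) = 0.462.

[0.259, 0.462]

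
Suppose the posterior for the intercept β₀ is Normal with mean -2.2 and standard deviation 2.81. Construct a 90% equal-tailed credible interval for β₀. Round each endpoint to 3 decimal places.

[-6.822, 2.422]

The posterior is symmetric, so the 90% equal-tailed interval is β₀ = -2.2 ± z·2.81 with z = 1.645.
Half-width: 1.645 × 2.81 = 4.622.
-2.2 − 4.622 = -6.822; -2.2 + 4.622 = 2.422.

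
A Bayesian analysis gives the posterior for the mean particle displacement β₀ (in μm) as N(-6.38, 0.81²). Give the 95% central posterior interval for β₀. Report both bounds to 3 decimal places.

[-7.968, -4.792]

The posterior is symmetric, so the 95% equal-tailed interval is β₀ = -6.38 ± z·0.81 with z = 1.960.
Half-width: 1.960 × 0.81 = 1.588.
-6.38 − 1.588 = -7.968; -6.38 + 1.588 = -4.792.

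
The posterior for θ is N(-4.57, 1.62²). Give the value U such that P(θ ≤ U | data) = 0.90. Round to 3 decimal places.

-2.494

Need U with P(θ ≤ U) = 0.90: U = -4.57 + z_{0.1}·1.62.
z = 1.282; U = -4.57 + 1.282 × 1.62 = -2.494.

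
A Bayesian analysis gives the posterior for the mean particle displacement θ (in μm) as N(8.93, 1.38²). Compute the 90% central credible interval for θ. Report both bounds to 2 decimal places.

The posterior is symmetric, so the 90% equal-tailed interval is θ = 8.93 ± z·1.38 with z = 1.645.
Half-width: 1.645 × 1.38 = 2.27.
8.93 − 2.27 = 6.66; 8.93 + 2.27 = 11.20.

[6.66, 11.20]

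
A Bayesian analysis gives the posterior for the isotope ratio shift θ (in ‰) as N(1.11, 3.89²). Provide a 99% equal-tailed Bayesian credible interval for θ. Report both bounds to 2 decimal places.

[-8.91, 11.13]

The posterior is symmetric, so the 99% equal-tailed interval is θ = 1.11 ± z·3.89 with z = 2.576.
Half-width: 2.576 × 3.89 = 10.02.
1.11 − 10.02 = -8.91; 1.11 + 10.02 = 11.13.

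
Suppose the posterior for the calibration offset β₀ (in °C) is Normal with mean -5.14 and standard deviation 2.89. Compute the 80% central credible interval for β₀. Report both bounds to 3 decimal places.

[-8.844, -1.436]

The posterior is symmetric, so the 80% equal-tailed interval is β₀ = -5.14 ± z·2.89 with z = 1.282.
Half-width: 1.282 × 2.89 = 3.704.
-5.14 − 3.704 = -8.844; -5.14 + 3.704 = -1.436.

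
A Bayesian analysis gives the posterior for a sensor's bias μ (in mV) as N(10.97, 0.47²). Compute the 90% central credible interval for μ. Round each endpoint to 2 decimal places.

[10.20, 11.74]

The posterior is symmetric, so the 90% equal-tailed interval is μ = 10.97 ± z·0.47 with z = 1.645.
Half-width: 1.645 × 0.47 = 0.77.
10.97 − 0.77 = 10.20; 10.97 + 0.77 = 11.74.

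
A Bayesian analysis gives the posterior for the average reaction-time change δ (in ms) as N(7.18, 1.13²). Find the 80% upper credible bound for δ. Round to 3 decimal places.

8.131

Need U with P(δ ≤ U) = 0.80: U = 7.18 + z_{0.2}·1.13.
z = 0.842; U = 7.18 + 0.842 × 1.13 = 8.131.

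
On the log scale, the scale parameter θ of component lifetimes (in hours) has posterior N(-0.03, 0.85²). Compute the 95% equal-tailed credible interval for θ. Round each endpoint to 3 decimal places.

On the log scale the 95% interval is -0.03 ± 1.960 × 0.85 = [-1.6960, 1.6360].
Exponentiate: [e^-1.6960, e^1.6360] = [0.183, 5.134].

[0.183, 5.134]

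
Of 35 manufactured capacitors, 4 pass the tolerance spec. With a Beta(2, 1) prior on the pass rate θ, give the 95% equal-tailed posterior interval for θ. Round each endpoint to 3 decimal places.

[0.062, 0.288]

Posterior: Beta(2+4, 1+31) = Beta(6, 32).
Equal-tailed 95% interval: the 0.025 and 0.975 quantiles of Beta(6, 32).
Posterior mean ≈ 0.158, SD ≈ 0.058; a Normal approximation gives roughly [0.043, 0.272].
Exact: F⁻¹(0.025) = 0.062; F⁻¹(0.975) = 0.288.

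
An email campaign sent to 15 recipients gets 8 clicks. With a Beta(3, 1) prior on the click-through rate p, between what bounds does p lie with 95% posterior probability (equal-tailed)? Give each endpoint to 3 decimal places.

[0.357, 0.785]

Posterior: Beta(3+8, 1+7) = Beta(11, 8).
Equal-tailed 95% interval: the 0.025 and 0.975 quantiles of Beta(11, 8).
Posterior mean ≈ 0.579, SD ≈ 0.110; a Normal approximation gives roughly [0.363, 0.795].
Exact: F⁻¹(0.025) = 0.357; F⁻¹(0.975) = 0.785.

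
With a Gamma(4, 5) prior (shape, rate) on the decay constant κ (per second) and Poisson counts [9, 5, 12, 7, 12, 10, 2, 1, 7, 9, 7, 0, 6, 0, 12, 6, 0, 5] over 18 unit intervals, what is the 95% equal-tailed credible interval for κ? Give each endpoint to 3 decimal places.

Posterior: Gamma(4+110, 5+18) = Gamma(114, 23) (shape, rate).
Equal-tailed 95% interval: Gamma(114, 23) quantiles at 0.025 and 0.975.
Posterior mean ≈ 4.957, SD ≈ 0.464; a Normal approximation gives roughly [4.047, 5.866].
Exact: lower = 4.089; upper = 5.907.

[4.089, 5.907]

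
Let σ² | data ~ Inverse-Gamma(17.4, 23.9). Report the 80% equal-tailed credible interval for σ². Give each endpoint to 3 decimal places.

[1.043, 1.941]

Inverse-Gamma(17.4, 23.9) quantiles: F⁻¹(0.1) and F⁻¹(0.9).
Equivalently, 1/σ² ~ Gamma(17.4, rate = 23.9); invert its 0.9 and 0.1 quantiles.
Posterior mean ≈ 1.457, SD ≈ 0.371; a Normal approximation gives roughly [0.981, 1.933].
Exact: lower = 1.043; upper = 1.941.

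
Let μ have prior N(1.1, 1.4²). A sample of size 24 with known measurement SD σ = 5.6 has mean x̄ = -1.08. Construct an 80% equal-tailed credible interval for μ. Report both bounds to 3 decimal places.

[-1.343, 0.927]

Posterior precision = 1/1.4² + 24/5.6² = 0.5102 + 0.7653 = 1.2755, so posterior SD = 0.8854.
Posterior mean = (1.1/1.4² + 24·-1.08/5.6²) / 1.2755 = -0.2080.
Interval: -0.2080 ± 1.282 × 0.8854 → [-1.343, 0.927].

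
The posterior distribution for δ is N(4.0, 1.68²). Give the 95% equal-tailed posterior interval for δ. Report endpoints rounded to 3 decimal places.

[0.707, 7.293]

The posterior is symmetric, so the 95% equal-tailed interval is δ = 4.0 ± z·1.68 with z = 1.960.
Half-width: 1.960 × 1.68 = 3.293.
4.0 − 3.293 = 0.707; 4.0 + 3.293 = 7.293.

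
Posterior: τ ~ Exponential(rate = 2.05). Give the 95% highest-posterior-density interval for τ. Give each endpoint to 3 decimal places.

The exponential density is strictly decreasing on [0, ∞), so the HPD interval is anchored at 0: [0, q] with P(τ ≤ q) = 0.95.
q = −ln(1 − 0.95) / 2.05 = 2.9957 / 2.05 = 1.461.

[0.000, 1.461]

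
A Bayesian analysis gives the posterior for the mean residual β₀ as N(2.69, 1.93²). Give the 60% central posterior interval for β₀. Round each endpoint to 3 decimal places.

The posterior is symmetric, so the 60% equal-tailed interval is β₀ = 2.69 ± z·1.93 with z = 0.842.
Half-width: 0.842 × 1.93 = 1.624.
2.69 − 1.624 = 1.066; 2.69 + 1.624 = 4.314.

[1.066, 4.314]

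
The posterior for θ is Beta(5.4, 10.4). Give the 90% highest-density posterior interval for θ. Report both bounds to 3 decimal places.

The posterior is unimodal and skewed, so the HPD interval has equal density at both endpoints and is the shortest 90% interval.
Solving f(0.150) = f(0.528) with F(0.528) − F(0.150) = 0.90 gives [0.150, 0.528].
For comparison, the equal-tailed interval is [0.163, 0.544]; the HPD is narrower and shifted toward the mode.

[0.150, 0.528]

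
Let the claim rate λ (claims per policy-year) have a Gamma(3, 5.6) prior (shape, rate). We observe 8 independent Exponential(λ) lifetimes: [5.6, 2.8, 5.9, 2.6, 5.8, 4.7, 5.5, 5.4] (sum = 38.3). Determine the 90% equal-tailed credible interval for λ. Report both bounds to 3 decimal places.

[0.141, 0.386]

Posterior: Gamma(3+8, 5.6+38.3) = Gamma(11, 43.9) (shape, rate).
Equal-tailed 90% interval: Gamma(11, 43.9) quantiles at 0.05 and 0.95.
Posterior mean ≈ 0.251, SD ≈ 0.076; a Normal approximation gives roughly [0.126, 0.375].
Exact: lower = 0.141; upper = 0.386.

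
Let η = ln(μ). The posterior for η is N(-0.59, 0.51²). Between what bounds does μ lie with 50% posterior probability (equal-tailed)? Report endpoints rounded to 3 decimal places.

[0.393, 0.782]

On the log scale the 50% interval is -0.59 ± 0.674 × 0.51 = [-0.9340, -0.2460].
Exponentiate: [e^-0.9340, e^-0.2460] = [0.393, 0.782].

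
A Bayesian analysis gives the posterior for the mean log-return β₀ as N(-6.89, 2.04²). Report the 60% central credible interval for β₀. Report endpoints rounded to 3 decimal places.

The posterior is symmetric, so the 60% equal-tailed interval is β₀ = -6.89 ± z·2.04 with z = 0.842.
Half-width: 0.842 × 2.04 = 1.717.
-6.89 − 1.717 = -8.607; -6.89 + 1.717 = -5.173.

[-8.607, -5.173]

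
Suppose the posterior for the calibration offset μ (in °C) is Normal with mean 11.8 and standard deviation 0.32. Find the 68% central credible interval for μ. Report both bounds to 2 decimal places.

[11.48, 12.12]

The posterior is symmetric, so the 68% equal-tailed interval is μ = 11.8 ± z·0.32 with z = 0.994.
Half-width: 0.994 × 0.32 = 0.32.
11.8 − 0.32 = 11.48; 11.8 + 0.32 = 12.12.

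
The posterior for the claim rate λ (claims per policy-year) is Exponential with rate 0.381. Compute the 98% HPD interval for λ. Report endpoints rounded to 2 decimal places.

The exponential density is strictly decreasing on [0, ∞), so the HPD interval is anchored at 0: [0, q] with P(λ ≤ q) = 0.98.
q = −ln(1 − 0.98) / 0.381 = 3.9120 / 0.381 = 10.27.

[0.00, 10.27]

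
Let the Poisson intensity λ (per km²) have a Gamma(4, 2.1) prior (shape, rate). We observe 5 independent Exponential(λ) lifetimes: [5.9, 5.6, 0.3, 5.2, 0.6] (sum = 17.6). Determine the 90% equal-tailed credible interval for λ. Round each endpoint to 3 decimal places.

[0.238, 0.733]

Posterior: Gamma(4+5, 2.1+17.6) = Gamma(9, 19.7) (shape, rate).
Equal-tailed 90% interval: Gamma(9, 19.7) quantiles at 0.05 and 0.95.
Posterior mean ≈ 0.457, SD ≈ 0.152; a Normal approximation gives roughly [0.206, 0.707].
Exact: lower = 0.238; upper = 0.733.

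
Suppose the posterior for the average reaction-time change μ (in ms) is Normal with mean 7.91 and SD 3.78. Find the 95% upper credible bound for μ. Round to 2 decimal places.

Need U with P(μ ≤ U) = 0.95: U = 7.91 + z_{0.05}·3.78.
z = 1.645; U = 7.91 + 1.645 × 3.78 = 14.13.

14.13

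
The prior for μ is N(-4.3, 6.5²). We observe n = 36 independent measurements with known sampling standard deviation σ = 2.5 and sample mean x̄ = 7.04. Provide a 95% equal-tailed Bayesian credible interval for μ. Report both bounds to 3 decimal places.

Posterior precision = 1/6.5² + 36/2.5² = 0.0237 + 5.7600 = 5.7837, so posterior SD = 0.4158.
Posterior mean = (-4.3/6.5² + 36·7.04/2.5²) / 5.7837 = 6.9936.
Interval: 6.9936 ± 1.960 × 0.4158 → [6.179, 7.809].

[6.179, 7.809]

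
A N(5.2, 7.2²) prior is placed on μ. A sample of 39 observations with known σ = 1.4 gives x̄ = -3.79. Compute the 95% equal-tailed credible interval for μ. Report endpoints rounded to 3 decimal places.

[-4.220, -3.342]

Posterior precision = 1/7.2² + 39/1.4² = 0.0193 + 19.8980 = 19.9172, so posterior SD = 0.2241.
Posterior mean = (5.2/7.2² + 39·-3.79/1.4²) / 19.9172 = -3.7813.
Interval: -3.7813 ± 1.960 × 0.2241 → [-4.220, -3.342].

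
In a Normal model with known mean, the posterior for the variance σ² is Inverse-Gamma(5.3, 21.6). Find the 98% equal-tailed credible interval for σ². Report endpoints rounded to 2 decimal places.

Inverse-Gamma(5.3, 21.6) quantiles: F⁻¹(0.01) and F⁻¹(0.99).
Equivalently, 1/σ² ~ Gamma(5.3, rate = 21.6); invert its 0.99 and 0.01 quantiles.
Posterior mean ≈ 5.02, SD ≈ 2.77; a Normal approximation gives roughly [-1.41, 11.46].
Exact: lower = 1.79; upper = 15.14.

[1.79, 15.14]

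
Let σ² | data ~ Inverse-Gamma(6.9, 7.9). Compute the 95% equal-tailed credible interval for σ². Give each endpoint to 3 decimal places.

Inverse-Gamma(6.9, 7.9) quantiles: F⁻¹(0.025) and F⁻¹(0.975).
Equivalently, 1/σ² ~ Gamma(6.9, rate = 7.9); invert its 0.975 and 0.025 quantiles.
Posterior mean ≈ 1.339, SD ≈ 0.605; a Normal approximation gives roughly [0.153, 2.525].
Exact: lower = 0.611; upper = 2.871.

[0.611, 2.871]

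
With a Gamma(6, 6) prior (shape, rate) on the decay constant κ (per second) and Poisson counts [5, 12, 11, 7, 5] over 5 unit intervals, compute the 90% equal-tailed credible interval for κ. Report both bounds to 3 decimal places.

Posterior: Gamma(6+40, 6+5) = Gamma(46, 11) (shape, rate).
Equal-tailed 90% interval: Gamma(46, 11) quantiles at 0.05 and 0.95.
Posterior mean ≈ 4.182, SD ≈ 0.617; a Normal approximation gives roughly [3.168, 5.196].
Exact: lower = 3.222; upper = 5.245.

[3.222, 5.245]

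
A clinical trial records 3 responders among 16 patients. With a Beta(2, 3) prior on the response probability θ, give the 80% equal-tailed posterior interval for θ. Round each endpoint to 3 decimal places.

Posterior: Beta(2+3, 3+13) = Beta(5, 16).
Equal-tailed 80% interval: the 0.1 and 0.9 quantiles of Beta(5, 16).
Posterior mean ≈ 0.238, SD ≈ 0.091; a Normal approximation gives roughly [0.122, 0.354].
Exact: F⁻¹(0.1) = 0.127; F⁻¹(0.9) = 0.361.

[0.127, 0.361]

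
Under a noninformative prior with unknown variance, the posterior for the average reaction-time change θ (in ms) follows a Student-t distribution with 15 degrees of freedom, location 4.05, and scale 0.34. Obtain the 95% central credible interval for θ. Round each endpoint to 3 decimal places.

[3.325, 4.775]

The t_15 distribution is symmetric; the 95% interval is 4.05 ± t·0.34 with t_{0.975,15} = 2.131.
Half-width: 2.131 × 0.34 = 0.725.
4.05 − 0.725 = 3.325; 4.05 + 0.725 = 4.775.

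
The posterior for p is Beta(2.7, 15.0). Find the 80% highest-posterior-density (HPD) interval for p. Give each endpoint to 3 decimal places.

The posterior is unimodal and skewed, so the HPD interval has equal density at both endpoints and is the shortest 80% interval.
Solving f(0.035) = f(0.233) with F(0.233) − F(0.035) = 0.80 gives [0.035, 0.233].
For comparison, the equal-tailed interval is [0.057, 0.267]; the HPD is narrower and shifted toward the mode.

[0.035, 0.233]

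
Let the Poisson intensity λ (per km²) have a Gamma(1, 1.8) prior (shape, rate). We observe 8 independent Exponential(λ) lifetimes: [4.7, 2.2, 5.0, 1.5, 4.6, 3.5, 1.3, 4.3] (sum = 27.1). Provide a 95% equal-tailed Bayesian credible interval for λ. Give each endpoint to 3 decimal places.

[0.142, 0.545]

Posterior: Gamma(1+8, 1.8+27.1) = Gamma(9, 28.9) (shape, rate).
Equal-tailed 95% interval: Gamma(9, 28.9) quantiles at 0.025 and 0.975.
Posterior mean ≈ 0.311, SD ≈ 0.104; a Normal approximation gives roughly [0.108, 0.515].
Exact: lower = 0.142; upper = 0.545.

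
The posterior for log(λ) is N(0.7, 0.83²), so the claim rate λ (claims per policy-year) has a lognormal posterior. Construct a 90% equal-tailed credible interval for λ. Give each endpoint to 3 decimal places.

[0.514, 7.887]

On the log scale the 90% interval is 0.7 ± 1.645 × 0.83 = [-0.6652, 2.0652].
Exponentiate: [e^-0.6652, e^2.0652] = [0.514, 7.887].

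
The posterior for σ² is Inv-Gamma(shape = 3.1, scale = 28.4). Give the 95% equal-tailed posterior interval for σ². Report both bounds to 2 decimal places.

Inverse-Gamma(3.1, 28.4) quantiles: F⁻¹(0.025) and F⁻¹(0.975).
Equivalently, 1/σ² ~ Gamma(3.1, rate = 28.4); invert its 0.975 and 0.025 quantiles.
Posterior mean ≈ 13.52, SD ≈ 12.89; a Normal approximation gives roughly [-11.75, 38.80].
Exact: lower = 3.85; upper = 42.88.

[3.85, 42.88]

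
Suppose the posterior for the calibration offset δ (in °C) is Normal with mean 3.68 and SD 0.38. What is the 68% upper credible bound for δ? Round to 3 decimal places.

3.858

Need U with P(δ ≤ U) = 0.68: U = 3.68 + z_{0.32}·0.38.
z = 0.468; U = 3.68 + 0.468 × 0.38 = 3.858.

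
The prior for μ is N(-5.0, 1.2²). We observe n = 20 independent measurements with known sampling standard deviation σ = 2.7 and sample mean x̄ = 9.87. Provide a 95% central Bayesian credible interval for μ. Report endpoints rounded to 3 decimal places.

Posterior precision = 1/1.2² + 20/2.7² = 0.6944 + 2.7435 = 3.4379, so posterior SD = 0.5393.
Posterior mean = (-5.0/1.2² + 20·9.87/2.7²) / 3.4379 = 6.8663.
Interval: 6.8663 ± 1.960 × 0.5393 → [5.809, 7.923].

[5.809, 7.923]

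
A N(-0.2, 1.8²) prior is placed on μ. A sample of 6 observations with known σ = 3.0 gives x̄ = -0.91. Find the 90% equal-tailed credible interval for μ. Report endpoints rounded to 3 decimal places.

Posterior precision = 1/1.8² + 6/3.0² = 0.3086 + 0.6667 = 0.9753, so posterior SD = 1.0126.
Posterior mean = (-0.2/1.8² + 6·-0.91/3.0²) / 0.9753 = -0.6853.
Interval: -0.6853 ± 1.645 × 1.0126 → [-2.351, 0.980].

[-2.351, 0.980]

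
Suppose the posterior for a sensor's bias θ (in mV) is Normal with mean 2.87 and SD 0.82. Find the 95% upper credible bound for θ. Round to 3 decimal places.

Need U with P(θ ≤ U) = 0.95: U = 2.87 + z_{0.05}·0.82.
z = 1.645; U = 2.87 + 1.645 × 0.82 = 4.219.

4.219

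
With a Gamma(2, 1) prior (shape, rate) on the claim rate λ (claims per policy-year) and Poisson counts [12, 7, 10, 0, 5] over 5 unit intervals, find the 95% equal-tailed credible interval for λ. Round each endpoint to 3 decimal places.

Posterior: Gamma(2+34, 1+5) = Gamma(36, 6) (shape, rate).
Equal-tailed 95% interval: Gamma(36, 6) quantiles at 0.025 and 0.975.
Posterior mean ≈ 6.000, SD ≈ 1.000; a Normal approximation gives roughly [4.040, 7.960].
Exact: lower = 4.202; upper = 8.113.

[4.202, 8.113]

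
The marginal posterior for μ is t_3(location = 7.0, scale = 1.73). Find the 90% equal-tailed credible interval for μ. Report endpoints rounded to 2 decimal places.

[2.93, 11.07]

The t_3 distribution is symmetric; the 90% interval is 7.0 ± t·1.73 with t_{0.95,3} = 2.353.
Half-width: 2.353 × 1.73 = 4.07.
7.0 − 4.07 = 2.93; 7.0 + 4.07 = 11.07.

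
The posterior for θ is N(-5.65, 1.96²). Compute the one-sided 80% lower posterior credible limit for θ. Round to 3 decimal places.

Need L with P(θ ≥ L) = 0.80: L = -5.65 − z_{0.2}·1.96.
z = 0.842; L = -5.65 − 0.842 × 1.96 = -7.300.

-7.300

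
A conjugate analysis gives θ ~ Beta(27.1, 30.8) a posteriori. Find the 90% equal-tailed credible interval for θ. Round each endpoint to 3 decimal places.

Posterior: Beta(27.1, 30.8).
Equal-tailed 90% interval: the 0.05 and 0.95 quantiles of Beta(27.1, 30.8).
Posterior mean ≈ 0.468, SD ≈ 0.065; a Normal approximation gives roughly [0.361, 0.575].
Exact: F⁻¹(0.05) = 0.362; F⁻¹(0.95) = 0.576.

[0.362, 0.576]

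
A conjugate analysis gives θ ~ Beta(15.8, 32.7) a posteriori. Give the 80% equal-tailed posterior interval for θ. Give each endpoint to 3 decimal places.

Posterior: Beta(15.8, 32.7).
Equal-tailed 80% interval: the 0.1 and 0.9 quantiles of Beta(15.8, 32.7).
Posterior mean ≈ 0.326, SD ≈ 0.067; a Normal approximation gives roughly [0.240, 0.411].
Exact: F⁻¹(0.1) = 0.242; F⁻¹(0.9) = 0.413.

[0.242, 0.413]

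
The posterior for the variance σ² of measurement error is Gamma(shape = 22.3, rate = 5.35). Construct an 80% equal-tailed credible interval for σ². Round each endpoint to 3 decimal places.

Posterior: Gamma(shape 22.3, rate 5.35).
Equal-tailed 80% interval: Gamma(22.3, 5.35) quantiles at 0.1 and 0.9.
Posterior mean ≈ 4.168, SD ≈ 0.883; a Normal approximation gives roughly [3.037, 5.299].
Exact: lower = 3.085; upper = 5.332.

[3.085, 5.332]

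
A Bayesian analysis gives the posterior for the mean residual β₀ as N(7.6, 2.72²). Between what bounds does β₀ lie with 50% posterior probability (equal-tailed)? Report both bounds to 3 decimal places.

The posterior is symmetric, so the 50% equal-tailed interval is β₀ = 7.6 ± z·2.72 with z = 0.674.
Half-width: 0.674 × 2.72 = 1.835.
7.6 − 1.835 = 5.765; 7.6 + 1.835 = 9.435.

[5.765, 9.435]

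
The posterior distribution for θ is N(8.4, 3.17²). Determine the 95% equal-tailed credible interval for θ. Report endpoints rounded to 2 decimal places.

[2.19, 14.61]

The posterior is symmetric, so the 95% equal-tailed interval is θ = 8.4 ± z·3.17 with z = 1.960.
Half-width: 1.960 × 3.17 = 6.21.
8.4 − 6.21 = 2.19; 8.4 + 6.21 = 14.61.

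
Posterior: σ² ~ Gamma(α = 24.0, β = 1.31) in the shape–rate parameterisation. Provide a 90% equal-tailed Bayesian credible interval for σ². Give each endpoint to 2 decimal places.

Posterior: Gamma(shape 24.0, rate 1.31).
Equal-tailed 90% interval: Gamma(24.0, 1.31) quantiles at 0.05 and 0.95.
Posterior mean ≈ 18.32, SD ≈ 3.74; a Normal approximation gives roughly [12.17, 24.47].
Exact: lower = 12.63; upper = 24.87.

[12.63, 24.87]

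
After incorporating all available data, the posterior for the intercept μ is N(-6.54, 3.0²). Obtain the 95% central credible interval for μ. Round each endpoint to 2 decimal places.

[-12.42, -0.66]

The posterior is symmetric, so the 95% equal-tailed interval is μ = -6.54 ± z·3.0 with z = 1.960.
Half-width: 1.960 × 3.0 = 5.88.
-6.54 − 5.88 = -12.42; -6.54 + 5.88 = -0.66.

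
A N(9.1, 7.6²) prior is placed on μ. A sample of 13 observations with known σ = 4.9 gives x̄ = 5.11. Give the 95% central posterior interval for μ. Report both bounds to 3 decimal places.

[2.612, 7.856]

Posterior precision = 1/7.6² + 13/4.9² = 0.0173 + 0.5414 = 0.5588, so posterior SD = 1.3378.
Posterior mean = (9.1/7.6² + 13·5.11/4.9²) / 0.5588 = 5.2336.
Interval: 5.2336 ± 1.960 × 1.3378 → [2.612, 7.856].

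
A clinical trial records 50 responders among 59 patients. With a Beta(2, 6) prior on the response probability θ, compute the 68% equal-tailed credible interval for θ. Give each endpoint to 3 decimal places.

[0.726, 0.827]

Posterior: Beta(2+50, 6+9) = Beta(52, 15).
Equal-tailed 68% interval: the 0.16 and 0.84 quantiles of Beta(52, 15).
Posterior mean ≈ 0.776, SD ≈ 0.051; a Normal approximation gives roughly [0.726, 0.826].
Exact: F⁻¹(0.16) = 0.726; F⁻¹(0.84) = 0.827.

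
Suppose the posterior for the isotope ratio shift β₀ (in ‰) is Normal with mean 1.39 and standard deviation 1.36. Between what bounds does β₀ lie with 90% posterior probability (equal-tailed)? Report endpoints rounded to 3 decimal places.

[-0.847, 3.627]

The posterior is symmetric, so the 90% equal-tailed interval is β₀ = 1.39 ± z·1.36 with z = 1.645.
Half-width: 1.645 × 1.36 = 2.237.
1.39 − 2.237 = -0.847; 1.39 + 2.237 = 3.627.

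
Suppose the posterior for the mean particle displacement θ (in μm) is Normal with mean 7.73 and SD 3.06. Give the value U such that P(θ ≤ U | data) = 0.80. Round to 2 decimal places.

10.31

Need U with P(θ ≤ U) = 0.80: U = 7.73 + z_{0.2}·3.06.
z = 0.842; U = 7.73 + 0.842 × 3.06 = 10.31.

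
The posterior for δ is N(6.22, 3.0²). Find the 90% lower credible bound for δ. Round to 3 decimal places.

Need L with P(δ ≥ L) = 0.90: L = 6.22 − z_{0.1}·3.0.
z = 1.282; L = 6.22 − 1.282 × 3.0 = 2.375.

2.375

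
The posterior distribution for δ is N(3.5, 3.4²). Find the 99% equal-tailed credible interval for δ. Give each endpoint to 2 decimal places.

The posterior is symmetric, so the 99% equal-tailed interval is δ = 3.5 ± z·3.4 with z = 2.576.
Half-width: 2.576 × 3.4 = 8.76.
3.5 − 8.76 = -5.26; 3.5 + 8.76 = 12.26.

[-5.26, 12.26]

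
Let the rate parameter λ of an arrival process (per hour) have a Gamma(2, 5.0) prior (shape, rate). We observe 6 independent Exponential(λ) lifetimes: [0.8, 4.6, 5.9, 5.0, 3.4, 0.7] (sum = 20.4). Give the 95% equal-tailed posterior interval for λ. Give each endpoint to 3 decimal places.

Posterior: Gamma(2+6, 5.0+20.4) = Gamma(8, 25.4) (shape, rate).
Equal-tailed 95% interval: Gamma(8, 25.4) quantiles at 0.025 and 0.975.
Posterior mean ≈ 0.315, SD ≈ 0.111; a Normal approximation gives roughly [0.097, 0.533].
Exact: lower = 0.136; upper = 0.568.

[0.136, 0.568]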